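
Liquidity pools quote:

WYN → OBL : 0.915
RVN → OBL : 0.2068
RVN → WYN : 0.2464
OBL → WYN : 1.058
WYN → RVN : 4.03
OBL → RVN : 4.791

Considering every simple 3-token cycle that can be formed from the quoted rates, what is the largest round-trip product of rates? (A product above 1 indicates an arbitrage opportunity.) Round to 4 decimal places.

1.0802

OBL→RVN→WYN→OBL: 4.791 × 0.2464 × 0.915 = 1.08016
OBL→WYN→RVN→OBL: 1.058 × 4.03 × 0.2068 = 0.88174
Maximum is OBL→RVN→WYN→OBL at 1.0802; arbitrage exists.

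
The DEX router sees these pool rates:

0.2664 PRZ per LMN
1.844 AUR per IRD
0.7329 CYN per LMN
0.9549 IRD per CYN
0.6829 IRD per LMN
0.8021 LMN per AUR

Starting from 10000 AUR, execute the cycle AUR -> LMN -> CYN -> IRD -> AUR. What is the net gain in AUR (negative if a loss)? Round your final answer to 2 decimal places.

10000 AUR × 0.8021 = 8021 LMN
8021 LMN × 0.7329 = 5878.5909 CYN
5878.5909 CYN × 0.9549 = 5613.46645041 IRD
5613.46645041 IRD × 1.844 = 10351.23213455604 AUR
Net change: 10351.23213455604 − 10000 = 351.23213455604 AUR

351.23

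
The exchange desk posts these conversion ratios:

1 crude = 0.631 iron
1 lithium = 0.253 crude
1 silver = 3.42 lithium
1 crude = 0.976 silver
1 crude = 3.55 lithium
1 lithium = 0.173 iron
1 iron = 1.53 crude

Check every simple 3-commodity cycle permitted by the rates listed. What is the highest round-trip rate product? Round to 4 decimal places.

lithium→iron→crude→lithium: 0.173 × 1.53 × 3.55 = 0.93965
silver→lithium→crude→silver: 3.42 × 0.253 × 0.976 = 0.84449
Maximum is lithium→iron→crude→lithium at 0.9396; no arbitrage — every cycle loses value.

0.9396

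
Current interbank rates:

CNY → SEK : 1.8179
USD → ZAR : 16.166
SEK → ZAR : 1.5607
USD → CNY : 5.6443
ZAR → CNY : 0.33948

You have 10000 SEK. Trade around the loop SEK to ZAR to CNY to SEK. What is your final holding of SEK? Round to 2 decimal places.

10000 SEK × 1.5607 = 15607 ZAR
15607 ZAR × 0.33948 = 5298.26436 CNY
5298.26436 CNY × 1.8179 = 9631.714780044 SEK

9631.71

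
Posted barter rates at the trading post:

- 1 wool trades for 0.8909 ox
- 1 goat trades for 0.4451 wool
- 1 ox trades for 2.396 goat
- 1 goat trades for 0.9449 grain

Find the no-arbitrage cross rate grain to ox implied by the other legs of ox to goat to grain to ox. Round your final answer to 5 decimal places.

Known legs of the cycle: 2.396 × 0.9449 = 2.2639804
For no arbitrage the full-cycle product must be 1, so the missing rate is 1 / 2.2639804 ≈ 0.4416999.

0.44170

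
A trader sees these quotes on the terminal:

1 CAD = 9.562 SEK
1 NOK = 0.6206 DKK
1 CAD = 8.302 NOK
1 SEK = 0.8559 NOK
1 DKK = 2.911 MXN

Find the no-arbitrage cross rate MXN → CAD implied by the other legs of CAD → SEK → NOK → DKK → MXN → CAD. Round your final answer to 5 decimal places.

0.06764

Known legs of the cycle: 9.562 × 0.8559 × 0.6206 × 2.911 = 14.78515025481228
For no arbitrage the full-cycle product must be 1, so the missing rate is 1 / 14.78515025481228 ≈ 0.0676354.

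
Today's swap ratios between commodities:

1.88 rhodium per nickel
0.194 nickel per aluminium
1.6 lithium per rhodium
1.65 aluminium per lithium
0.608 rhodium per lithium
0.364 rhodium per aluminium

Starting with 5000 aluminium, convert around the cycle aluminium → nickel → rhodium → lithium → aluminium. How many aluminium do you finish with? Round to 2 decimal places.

5000 aluminium × 0.194 = 970 nickel
970 nickel × 1.88 = 1823.6 rhodium
1823.6 rhodium × 1.6 = 2917.76 lithium
2917.76 lithium × 1.65 = 4814.304 aluminium

4814.30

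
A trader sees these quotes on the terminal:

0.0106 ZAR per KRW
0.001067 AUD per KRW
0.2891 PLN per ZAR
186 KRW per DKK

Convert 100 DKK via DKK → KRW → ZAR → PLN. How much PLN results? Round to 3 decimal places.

100 DKK × 186 = 18600 KRW
18600 KRW × 0.0106 = 197.16 ZAR
197.16 ZAR × 0.2891 = 56.998956 PLN

56.999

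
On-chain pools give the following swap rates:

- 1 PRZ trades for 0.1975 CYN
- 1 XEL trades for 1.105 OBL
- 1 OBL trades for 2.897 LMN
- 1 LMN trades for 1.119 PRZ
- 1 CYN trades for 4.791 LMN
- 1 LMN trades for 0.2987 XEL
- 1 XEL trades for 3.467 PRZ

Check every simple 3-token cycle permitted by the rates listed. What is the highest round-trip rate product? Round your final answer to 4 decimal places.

CYN→LMN→PRZ→CYN: 4.791 × 1.119 × 0.1975 = 1.05882
OBL→LMN→XEL→OBL: 2.897 × 0.2987 × 1.105 = 0.95619
Maximum is CYN→LMN→PRZ→CYN at 1.0588; arbitrage exists.

1.0588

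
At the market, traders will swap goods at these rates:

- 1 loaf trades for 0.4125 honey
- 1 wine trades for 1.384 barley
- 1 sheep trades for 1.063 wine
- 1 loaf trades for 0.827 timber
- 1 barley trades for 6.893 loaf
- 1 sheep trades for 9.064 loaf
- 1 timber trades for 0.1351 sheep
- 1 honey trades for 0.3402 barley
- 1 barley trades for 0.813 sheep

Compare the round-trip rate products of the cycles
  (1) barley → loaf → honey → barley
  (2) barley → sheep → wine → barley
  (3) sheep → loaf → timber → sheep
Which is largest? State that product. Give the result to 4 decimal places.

1.1961

(1) 6.893 × 0.4125 × 0.3402 = 0.96731
(2) 0.813 × 1.063 × 1.384 = 1.19608
(3) 9.064 × 0.827 × 0.1351 = 1.01270
Highest is cycle (2) at 1.1961 (>1, arbitrage).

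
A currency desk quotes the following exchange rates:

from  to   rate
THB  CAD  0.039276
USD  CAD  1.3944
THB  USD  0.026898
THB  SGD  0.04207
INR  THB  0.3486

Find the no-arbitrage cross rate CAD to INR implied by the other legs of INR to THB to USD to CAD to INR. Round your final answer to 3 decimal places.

76.483

Known legs of the cycle: 0.3486 × 0.026898 × 1.3944 = 0.01307479072032
For no arbitrage the full-cycle product must be 1, so the missing rate is 1 / 0.01307479072032 ≈ 76.48306.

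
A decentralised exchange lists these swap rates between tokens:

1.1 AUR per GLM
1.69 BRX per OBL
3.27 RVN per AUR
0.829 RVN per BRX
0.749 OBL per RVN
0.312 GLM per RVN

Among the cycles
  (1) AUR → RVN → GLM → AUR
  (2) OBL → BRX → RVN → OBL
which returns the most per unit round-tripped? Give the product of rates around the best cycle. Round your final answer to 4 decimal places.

1.1223

(1) 3.27 × 0.312 × 1.1 = 1.12226
(2) 1.69 × 0.829 × 0.749 = 1.04936
Highest is cycle (1) at 1.1223 (>1, arbitrage).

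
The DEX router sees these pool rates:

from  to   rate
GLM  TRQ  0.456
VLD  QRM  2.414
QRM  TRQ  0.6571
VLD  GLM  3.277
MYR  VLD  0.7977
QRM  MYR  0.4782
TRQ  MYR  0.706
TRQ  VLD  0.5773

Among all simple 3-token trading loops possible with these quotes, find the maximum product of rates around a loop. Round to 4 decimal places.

0.9208

VLD→QRM→MYR→VLD: 2.414 × 0.4782 × 0.7977 = 0.92084
VLD→QRM→TRQ→VLD: 2.414 × 0.6571 × 0.5773 = 0.91574
VLD→GLM→TRQ→VLD: 3.277 × 0.456 × 0.5773 = 0.86267
Maximum is VLD→QRM→MYR→VLD at 0.9208; no arbitrage — every cycle loses value.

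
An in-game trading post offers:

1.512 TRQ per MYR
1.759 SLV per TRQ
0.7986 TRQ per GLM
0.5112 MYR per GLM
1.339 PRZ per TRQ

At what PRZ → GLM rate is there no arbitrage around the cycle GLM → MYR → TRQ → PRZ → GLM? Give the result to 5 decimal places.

Known legs of the cycle: 0.5112 × 1.512 × 1.339 = 1.0349591616
For no arbitrage the full-cycle product must be 1, so the missing rate is 1 / 1.0349591616 ≈ 0.9662217.

0.96622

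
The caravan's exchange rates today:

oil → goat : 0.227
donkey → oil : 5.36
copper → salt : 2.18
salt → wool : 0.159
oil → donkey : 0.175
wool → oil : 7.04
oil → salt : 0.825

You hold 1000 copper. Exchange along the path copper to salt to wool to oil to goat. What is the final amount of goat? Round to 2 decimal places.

553.93

1000 copper × 2.18 = 2180 salt
2180 salt × 0.159 = 346.62 wool
346.62 wool × 7.04 = 2440.2048 oil
2440.2048 oil × 0.227 = 553.9264896 goat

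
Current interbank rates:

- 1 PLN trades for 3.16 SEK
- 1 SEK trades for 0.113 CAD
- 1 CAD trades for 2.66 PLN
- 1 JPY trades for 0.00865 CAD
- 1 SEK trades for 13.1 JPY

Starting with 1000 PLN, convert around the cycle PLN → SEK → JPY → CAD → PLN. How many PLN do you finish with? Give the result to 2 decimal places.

1000 PLN × 3.16 = 3160 SEK
3160 SEK × 13.1 = 41396 JPY
41396 JPY × 0.00865 = 358.0754 CAD
358.0754 CAD × 2.66 = 952.480564 PLN

952.48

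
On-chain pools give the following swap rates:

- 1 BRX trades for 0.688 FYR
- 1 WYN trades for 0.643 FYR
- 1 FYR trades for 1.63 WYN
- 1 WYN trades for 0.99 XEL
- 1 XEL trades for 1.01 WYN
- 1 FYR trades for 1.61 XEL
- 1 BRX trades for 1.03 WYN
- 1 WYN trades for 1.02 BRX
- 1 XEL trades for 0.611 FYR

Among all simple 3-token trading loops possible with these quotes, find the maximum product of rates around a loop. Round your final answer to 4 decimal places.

FYR→WYN→BRX→FYR: 1.63 × 1.02 × 0.688 = 1.14387
FYR→XEL→WYN→FYR: 1.61 × 1.01 × 0.643 = 1.04558
FYR→WYN→XEL→FYR: 1.63 × 0.99 × 0.611 = 0.98597
Maximum is FYR→WYN→BRX→FYR at 1.1439; arbitrage exists.

1.1439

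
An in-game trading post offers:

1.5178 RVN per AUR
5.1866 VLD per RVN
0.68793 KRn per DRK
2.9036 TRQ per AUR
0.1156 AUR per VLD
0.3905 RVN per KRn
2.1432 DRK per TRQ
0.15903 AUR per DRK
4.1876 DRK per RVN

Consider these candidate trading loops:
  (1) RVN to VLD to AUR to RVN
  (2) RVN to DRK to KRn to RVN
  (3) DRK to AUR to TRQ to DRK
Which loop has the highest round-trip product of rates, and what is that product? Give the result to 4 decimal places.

(1) 5.1866 × 0.1156 × 1.5178 = 0.91003
(2) 4.1876 × 0.68793 × 0.3905 = 1.12494
(3) 0.15903 × 2.9036 × 2.1432 = 0.98964
Highest is cycle (2) at 1.1249 (>1, arbitrage).

1.1249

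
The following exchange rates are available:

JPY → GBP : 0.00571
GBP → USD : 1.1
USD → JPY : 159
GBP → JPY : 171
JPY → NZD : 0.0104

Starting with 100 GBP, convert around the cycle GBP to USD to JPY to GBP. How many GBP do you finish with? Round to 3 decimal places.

99.868

100 GBP × 1.1 = 110 USD
110 USD × 159 = 17490 JPY
17490 JPY × 0.00571 = 99.8679 GBP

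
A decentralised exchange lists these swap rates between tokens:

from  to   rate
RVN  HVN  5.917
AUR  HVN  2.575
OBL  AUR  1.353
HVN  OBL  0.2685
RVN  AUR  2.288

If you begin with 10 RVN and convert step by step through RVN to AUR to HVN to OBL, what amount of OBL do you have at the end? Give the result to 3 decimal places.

15.819

10 RVN × 2.288 = 22.88 AUR
22.88 AUR × 2.575 = 58.916 HVN
58.916 HVN × 0.2685 = 15.818946 OBL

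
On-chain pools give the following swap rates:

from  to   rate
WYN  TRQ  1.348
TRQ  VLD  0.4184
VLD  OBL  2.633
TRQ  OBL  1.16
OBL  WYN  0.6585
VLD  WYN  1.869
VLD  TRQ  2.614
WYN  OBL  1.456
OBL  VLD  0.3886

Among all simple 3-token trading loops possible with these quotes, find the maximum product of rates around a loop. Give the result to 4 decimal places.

1.1783

TRQ→OBL→VLD→TRQ: 1.16 × 0.3886 × 2.614 = 1.17833
WYN→OBL→VLD→WYN: 1.456 × 0.3886 × 1.869 = 1.05748
TRQ→VLD→WYN→TRQ: 0.4184 × 1.869 × 1.348 = 1.05412
TRQ→OBL→WYN→TRQ: 1.16 × 0.6585 × 1.348 = 1.02968
Maximum is TRQ→OBL→VLD→TRQ at 1.1783; arbitrage exists.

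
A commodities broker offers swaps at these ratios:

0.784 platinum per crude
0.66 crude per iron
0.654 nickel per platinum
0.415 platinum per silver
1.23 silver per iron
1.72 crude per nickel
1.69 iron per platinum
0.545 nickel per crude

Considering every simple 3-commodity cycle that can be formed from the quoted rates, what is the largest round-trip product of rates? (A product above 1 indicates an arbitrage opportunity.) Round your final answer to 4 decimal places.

platinum→nickel→crude→platinum: 0.654 × 1.72 × 0.784 = 0.88191
platinum→iron→crude→platinum: 1.69 × 0.66 × 0.784 = 0.87447
platinum→iron→silver→platinum: 1.69 × 1.23 × 0.415 = 0.86266
Maximum is platinum→nickel→crude→platinum at 0.8819; no arbitrage — every cycle loses value.

0.8819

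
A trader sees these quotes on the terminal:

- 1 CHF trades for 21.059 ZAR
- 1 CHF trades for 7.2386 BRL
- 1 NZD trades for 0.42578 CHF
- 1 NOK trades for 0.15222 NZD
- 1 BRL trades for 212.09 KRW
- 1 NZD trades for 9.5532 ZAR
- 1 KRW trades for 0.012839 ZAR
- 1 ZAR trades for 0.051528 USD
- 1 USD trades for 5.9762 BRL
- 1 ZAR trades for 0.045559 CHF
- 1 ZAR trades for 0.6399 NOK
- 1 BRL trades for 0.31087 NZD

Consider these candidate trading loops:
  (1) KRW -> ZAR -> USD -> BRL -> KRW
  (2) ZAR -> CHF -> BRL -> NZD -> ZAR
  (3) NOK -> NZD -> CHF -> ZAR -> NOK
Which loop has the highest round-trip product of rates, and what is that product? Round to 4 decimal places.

(1) 0.012839 × 0.051528 × 5.9762 × 212.09 = 0.83853
(2) 0.045559 × 7.2386 × 0.31087 × 9.5532 = 0.97939
(3) 0.15222 × 0.42578 × 21.059 × 0.6399 = 0.87339
Highest is cycle (2) at 0.9794 (≤1, no arbitrage).

0.9794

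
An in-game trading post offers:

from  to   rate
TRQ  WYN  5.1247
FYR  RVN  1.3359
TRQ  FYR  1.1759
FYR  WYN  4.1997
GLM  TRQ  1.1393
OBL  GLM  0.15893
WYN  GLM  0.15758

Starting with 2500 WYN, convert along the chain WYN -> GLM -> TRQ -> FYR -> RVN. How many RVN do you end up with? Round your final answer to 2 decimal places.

705.06

2500 WYN × 0.15758 = 393.95 GLM
393.95 GLM × 1.1393 = 448.827235 TRQ
448.827235 TRQ × 1.1759 = 527.7759456365 FYR
527.7759456365 FYR × 1.3359 = 705.05588577580035 RVN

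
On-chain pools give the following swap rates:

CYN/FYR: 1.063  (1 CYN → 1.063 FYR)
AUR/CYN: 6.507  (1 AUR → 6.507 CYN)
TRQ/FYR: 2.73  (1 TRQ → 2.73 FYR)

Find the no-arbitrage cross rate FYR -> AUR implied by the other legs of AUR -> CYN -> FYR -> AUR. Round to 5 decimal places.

0.14457

Known legs of the cycle: 6.507 × 1.063 = 6.916941
For no arbitrage the full-cycle product must be 1, so the missing rate is 1 / 6.916941 ≈ 0.1445726.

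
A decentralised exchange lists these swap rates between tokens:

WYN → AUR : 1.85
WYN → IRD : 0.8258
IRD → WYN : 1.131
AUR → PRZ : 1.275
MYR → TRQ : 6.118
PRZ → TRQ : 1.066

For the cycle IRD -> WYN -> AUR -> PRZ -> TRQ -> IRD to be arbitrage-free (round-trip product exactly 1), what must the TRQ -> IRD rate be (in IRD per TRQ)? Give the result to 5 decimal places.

Known legs of the cycle: 1.131 × 1.85 × 1.275 × 1.066 = 2.8438175025
For no arbitrage the full-cycle product must be 1, so the missing rate is 1 / 2.8438175025 ≈ 0.3516400.

0.35164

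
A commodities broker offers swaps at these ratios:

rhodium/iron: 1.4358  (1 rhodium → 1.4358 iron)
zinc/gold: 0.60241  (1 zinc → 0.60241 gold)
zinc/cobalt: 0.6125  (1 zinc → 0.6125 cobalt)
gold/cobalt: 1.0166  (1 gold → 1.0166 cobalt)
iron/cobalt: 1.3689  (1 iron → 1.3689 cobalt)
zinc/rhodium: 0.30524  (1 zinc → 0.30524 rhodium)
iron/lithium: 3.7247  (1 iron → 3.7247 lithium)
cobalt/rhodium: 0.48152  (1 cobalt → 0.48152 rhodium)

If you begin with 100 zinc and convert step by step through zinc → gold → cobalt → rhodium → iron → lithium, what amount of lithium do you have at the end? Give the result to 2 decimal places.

100 zinc × 0.60241 = 60.241 gold
60.241 gold × 1.0166 = 61.2410006 cobalt
61.2410006 cobalt × 0.48152 = 29.488766608912 rhodium
29.488766608912 rhodium × 1.4358 = 42.3399710970758496 iron
42.3399710970758496 iron × 3.7247 = 157.70369034527841700512 lithium

157.70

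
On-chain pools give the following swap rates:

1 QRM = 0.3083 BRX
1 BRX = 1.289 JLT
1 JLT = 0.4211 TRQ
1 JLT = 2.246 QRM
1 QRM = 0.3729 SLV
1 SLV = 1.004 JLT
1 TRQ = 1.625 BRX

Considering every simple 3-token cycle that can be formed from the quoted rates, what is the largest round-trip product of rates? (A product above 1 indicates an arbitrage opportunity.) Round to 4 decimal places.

JLT→QRM→BRX→JLT: 2.246 × 0.3083 × 1.289 = 0.89256
JLT→TRQ→BRX→JLT: 0.4211 × 1.625 × 1.289 = 0.88205
JLT→QRM→SLV→JLT: 2.246 × 0.3729 × 1.004 = 0.84088
Maximum is JLT→QRM→BRX→JLT at 0.8926; no arbitrage — every cycle loses value.

0.8926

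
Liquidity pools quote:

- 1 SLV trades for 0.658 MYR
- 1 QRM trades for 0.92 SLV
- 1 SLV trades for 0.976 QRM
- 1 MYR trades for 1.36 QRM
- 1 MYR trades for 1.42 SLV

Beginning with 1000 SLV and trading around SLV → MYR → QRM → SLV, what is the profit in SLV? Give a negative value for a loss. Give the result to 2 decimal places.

-176.71

1000 SLV × 0.658 = 658 MYR
658 MYR × 1.36 = 894.88 QRM
894.88 QRM × 0.92 = 823.2896 SLV
Net change: 823.2896 − 1000 = -176.7104 SLV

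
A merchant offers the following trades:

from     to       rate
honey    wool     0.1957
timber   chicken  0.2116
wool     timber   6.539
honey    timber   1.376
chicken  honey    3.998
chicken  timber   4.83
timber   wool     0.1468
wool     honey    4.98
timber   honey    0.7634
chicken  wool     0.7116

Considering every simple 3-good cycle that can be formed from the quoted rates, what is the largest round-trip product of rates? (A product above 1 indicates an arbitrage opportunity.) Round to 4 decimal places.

timber→chicken→honey→timber: 0.2116 × 3.998 × 1.376 = 1.16406
timber→wool→honey→timber: 0.1468 × 4.98 × 1.376 = 1.00594
timber→chicken→wool→timber: 0.2116 × 0.7116 × 6.539 = 0.98461
timber→honey→wool→timber: 0.7634 × 0.1957 × 6.539 = 0.97691
Maximum is timber→chicken→honey→timber at 1.1641; arbitrage exists.

1.1641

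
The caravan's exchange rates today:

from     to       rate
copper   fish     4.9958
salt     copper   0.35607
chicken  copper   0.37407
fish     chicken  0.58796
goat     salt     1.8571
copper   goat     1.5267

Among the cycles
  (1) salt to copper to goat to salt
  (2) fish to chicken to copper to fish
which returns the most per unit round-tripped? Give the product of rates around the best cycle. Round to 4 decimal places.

(1) 0.35607 × 1.5267 × 1.8571 = 1.00954
(2) 0.58796 × 0.37407 × 4.9958 = 1.09877
Highest is cycle (2) at 1.0988 (>1, arbitrage).

1.0988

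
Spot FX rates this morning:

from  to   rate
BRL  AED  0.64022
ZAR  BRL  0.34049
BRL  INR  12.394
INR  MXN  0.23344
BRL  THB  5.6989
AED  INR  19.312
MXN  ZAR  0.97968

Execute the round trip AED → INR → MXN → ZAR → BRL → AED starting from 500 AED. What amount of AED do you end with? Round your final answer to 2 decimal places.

481.38

500 AED × 19.312 = 9656 INR
9656 INR × 0.23344 = 2254.09664 MXN
2254.09664 MXN × 0.97968 = 2208.2933962752 ZAR
2208.2933962752 ZAR × 0.34049 = 751.901818497742848 BRL
751.901818497742848 BRL × 0.64022 = 481.38258223862492614656 AED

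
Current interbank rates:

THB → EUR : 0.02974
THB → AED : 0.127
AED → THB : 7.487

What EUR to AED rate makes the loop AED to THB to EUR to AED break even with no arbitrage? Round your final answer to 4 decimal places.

Known legs of the cycle: 7.487 × 0.02974 = 0.22266338
For no arbitrage the full-cycle product must be 1, so the missing rate is 1 / 0.22266338 ≈ 4.491084.

4.4911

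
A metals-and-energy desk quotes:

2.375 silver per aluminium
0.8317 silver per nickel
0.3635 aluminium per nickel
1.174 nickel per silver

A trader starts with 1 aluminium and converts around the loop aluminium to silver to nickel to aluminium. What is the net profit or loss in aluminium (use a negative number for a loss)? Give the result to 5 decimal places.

0.01353

1 aluminium × 2.375 = 2.375 silver
2.375 silver × 1.174 = 2.78825 nickel
2.78825 nickel × 0.3635 = 1.013528875 aluminium
Net change: 1.013528875 − 1 = 0.013528875 aluminium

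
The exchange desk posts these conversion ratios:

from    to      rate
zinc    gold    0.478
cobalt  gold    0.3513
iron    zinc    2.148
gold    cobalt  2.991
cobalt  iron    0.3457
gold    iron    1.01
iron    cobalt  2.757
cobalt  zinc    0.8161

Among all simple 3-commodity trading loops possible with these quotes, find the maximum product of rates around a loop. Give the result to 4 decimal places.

1.1668

cobalt→zinc→gold→cobalt: 0.8161 × 0.478 × 2.991 = 1.16678
zinc→gold→iron→zinc: 0.478 × 1.01 × 2.148 = 1.03701
cobalt→gold→iron→cobalt: 0.3513 × 1.01 × 2.757 = 0.97822
Maximum is cobalt→zinc→gold→cobalt at 1.1668; arbitrage exists.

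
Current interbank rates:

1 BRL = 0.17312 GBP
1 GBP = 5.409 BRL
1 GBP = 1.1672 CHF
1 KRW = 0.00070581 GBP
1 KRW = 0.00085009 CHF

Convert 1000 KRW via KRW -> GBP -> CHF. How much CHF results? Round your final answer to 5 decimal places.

1000 KRW × 0.00070581 = 0.70581 GBP
0.70581 GBP × 1.1672 = 0.823821432 CHF

0.82382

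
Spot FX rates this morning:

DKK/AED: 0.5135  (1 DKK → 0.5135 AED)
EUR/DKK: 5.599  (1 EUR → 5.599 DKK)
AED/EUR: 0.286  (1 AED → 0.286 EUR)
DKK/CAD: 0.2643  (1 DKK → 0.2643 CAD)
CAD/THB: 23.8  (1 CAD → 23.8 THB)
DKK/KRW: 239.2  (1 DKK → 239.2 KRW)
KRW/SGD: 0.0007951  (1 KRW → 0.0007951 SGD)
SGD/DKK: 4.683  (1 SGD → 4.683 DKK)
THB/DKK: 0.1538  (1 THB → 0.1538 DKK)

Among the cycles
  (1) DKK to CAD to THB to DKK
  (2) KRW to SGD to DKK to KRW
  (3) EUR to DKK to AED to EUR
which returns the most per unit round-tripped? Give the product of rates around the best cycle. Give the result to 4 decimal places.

(1) 0.2643 × 23.8 × 0.1538 = 0.96745
(2) 0.0007951 × 4.683 × 239.2 = 0.89065
(3) 5.599 × 0.5135 × 0.286 = 0.82227
Highest is cycle (1) at 0.9675 (≤1, no arbitrage).

0.9675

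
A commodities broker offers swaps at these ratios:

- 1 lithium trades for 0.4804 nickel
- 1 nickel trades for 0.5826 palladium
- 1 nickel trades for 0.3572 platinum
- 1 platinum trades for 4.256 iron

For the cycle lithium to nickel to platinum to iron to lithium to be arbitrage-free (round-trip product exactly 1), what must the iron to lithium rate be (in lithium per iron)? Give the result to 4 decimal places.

1.3693

Known legs of the cycle: 0.4804 × 0.3572 × 4.256 = 0.73032483328
For no arbitrage the full-cycle product must be 1, so the missing rate is 1 / 0.73032483328 ≈ 1.369254.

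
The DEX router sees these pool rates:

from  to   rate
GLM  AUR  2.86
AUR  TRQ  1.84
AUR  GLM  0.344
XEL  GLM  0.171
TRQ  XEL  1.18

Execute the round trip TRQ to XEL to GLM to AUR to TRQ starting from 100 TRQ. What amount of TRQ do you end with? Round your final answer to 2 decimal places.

106.18

100 TRQ × 1.18 = 118 XEL
118 XEL × 0.171 = 20.178 GLM
20.178 GLM × 2.86 = 57.70908 AUR
57.70908 AUR × 1.84 = 106.1847072 TRQ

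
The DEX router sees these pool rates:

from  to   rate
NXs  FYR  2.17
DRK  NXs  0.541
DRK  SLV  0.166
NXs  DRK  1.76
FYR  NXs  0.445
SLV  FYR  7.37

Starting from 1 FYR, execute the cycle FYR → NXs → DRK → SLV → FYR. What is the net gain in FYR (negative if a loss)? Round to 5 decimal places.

-0.04182

1 FYR × 0.445 = 0.445 NXs
0.445 NXs × 1.76 = 0.7832 DRK
0.7832 DRK × 0.166 = 0.1300112 SLV
0.1300112 SLV × 7.37 = 0.958182544 FYR
Net change: 0.958182544 − 1 = -0.041817456 FYR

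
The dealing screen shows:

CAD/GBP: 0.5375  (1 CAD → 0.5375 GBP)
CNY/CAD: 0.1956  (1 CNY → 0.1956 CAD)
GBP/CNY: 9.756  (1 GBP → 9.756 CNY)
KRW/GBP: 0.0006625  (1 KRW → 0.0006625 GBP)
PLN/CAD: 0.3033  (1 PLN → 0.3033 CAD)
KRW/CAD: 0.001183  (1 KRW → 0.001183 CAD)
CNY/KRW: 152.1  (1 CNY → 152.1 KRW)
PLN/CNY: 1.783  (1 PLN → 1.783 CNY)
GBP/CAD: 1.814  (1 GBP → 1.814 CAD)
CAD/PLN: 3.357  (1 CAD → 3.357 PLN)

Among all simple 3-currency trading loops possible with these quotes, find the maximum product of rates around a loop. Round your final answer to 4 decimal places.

PLN→CNY→CAD→PLN: 1.783 × 0.1956 × 3.357 = 1.17077
CAD→GBP→CNY→CAD: 0.5375 × 9.756 × 0.1956 = 1.02570
GBP→CNY→KRW→GBP: 9.756 × 152.1 × 0.0006625 = 0.98308
Maximum is PLN→CNY→CAD→PLN at 1.1708; arbitrage exists.

1.1708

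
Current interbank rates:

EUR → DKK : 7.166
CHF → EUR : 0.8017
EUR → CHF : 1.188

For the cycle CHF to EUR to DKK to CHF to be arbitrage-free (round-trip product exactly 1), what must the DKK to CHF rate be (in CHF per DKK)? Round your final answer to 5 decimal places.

Known legs of the cycle: 0.8017 × 7.166 = 5.7449822
For no arbitrage the full-cycle product must be 1, so the missing rate is 1 / 5.7449822 ≈ 0.1740649.

0.17406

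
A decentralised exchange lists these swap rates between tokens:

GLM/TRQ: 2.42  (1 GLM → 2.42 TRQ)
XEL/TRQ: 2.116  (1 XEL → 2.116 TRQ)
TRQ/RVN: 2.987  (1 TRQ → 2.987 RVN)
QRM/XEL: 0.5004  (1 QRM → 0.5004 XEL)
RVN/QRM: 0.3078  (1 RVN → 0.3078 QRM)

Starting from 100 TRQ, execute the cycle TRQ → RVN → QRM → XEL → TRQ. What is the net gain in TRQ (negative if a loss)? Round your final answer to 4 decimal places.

-2.6498

100 TRQ × 2.987 = 298.7 RVN
298.7 RVN × 0.3078 = 91.93986 QRM
91.93986 QRM × 0.5004 = 46.006705944 XEL
46.006705944 XEL × 2.116 = 97.350189777504 TRQ
Net change: 97.350189777504 − 100 = -2.649810222496 TRQ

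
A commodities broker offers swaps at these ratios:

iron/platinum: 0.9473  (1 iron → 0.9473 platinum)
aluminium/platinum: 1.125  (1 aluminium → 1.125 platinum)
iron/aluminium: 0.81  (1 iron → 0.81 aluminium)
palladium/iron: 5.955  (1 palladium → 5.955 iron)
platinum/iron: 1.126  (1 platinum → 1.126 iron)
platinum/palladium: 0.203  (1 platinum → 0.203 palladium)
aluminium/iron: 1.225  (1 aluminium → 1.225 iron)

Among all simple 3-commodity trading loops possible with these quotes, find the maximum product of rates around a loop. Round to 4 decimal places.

platinum→palladium→iron→platinum: 0.203 × 5.955 × 0.9473 = 1.14516
platinum→iron→aluminium→platinum: 1.126 × 0.81 × 1.125 = 1.02607
Maximum is platinum→palladium→iron→platinum at 1.1452; arbitrage exists.

1.1452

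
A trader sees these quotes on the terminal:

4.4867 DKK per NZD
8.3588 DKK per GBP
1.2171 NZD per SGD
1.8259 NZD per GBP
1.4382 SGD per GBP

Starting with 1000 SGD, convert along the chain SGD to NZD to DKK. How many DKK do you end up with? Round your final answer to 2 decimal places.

1000 SGD × 1.2171 = 1217.1 NZD
1217.1 NZD × 4.4867 = 5460.76257 DKK

5460.76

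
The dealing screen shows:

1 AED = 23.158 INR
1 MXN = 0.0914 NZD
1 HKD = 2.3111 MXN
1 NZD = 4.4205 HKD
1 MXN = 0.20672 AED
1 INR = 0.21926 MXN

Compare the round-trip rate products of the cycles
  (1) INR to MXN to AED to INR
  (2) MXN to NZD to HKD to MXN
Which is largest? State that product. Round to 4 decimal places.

1.0496

(1) 0.21926 × 0.20672 × 23.158 = 1.04965
(2) 0.0914 × 4.4205 × 2.3111 = 0.93376
Highest is cycle (1) at 1.0496 (>1, arbitrage).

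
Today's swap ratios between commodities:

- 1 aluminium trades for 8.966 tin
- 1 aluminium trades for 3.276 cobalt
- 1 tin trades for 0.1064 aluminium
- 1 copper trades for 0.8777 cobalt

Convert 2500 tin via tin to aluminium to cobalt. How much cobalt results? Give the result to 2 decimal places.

871.42

2500 tin × 0.1064 = 266 aluminium
266 aluminium × 3.276 = 871.416 cobalt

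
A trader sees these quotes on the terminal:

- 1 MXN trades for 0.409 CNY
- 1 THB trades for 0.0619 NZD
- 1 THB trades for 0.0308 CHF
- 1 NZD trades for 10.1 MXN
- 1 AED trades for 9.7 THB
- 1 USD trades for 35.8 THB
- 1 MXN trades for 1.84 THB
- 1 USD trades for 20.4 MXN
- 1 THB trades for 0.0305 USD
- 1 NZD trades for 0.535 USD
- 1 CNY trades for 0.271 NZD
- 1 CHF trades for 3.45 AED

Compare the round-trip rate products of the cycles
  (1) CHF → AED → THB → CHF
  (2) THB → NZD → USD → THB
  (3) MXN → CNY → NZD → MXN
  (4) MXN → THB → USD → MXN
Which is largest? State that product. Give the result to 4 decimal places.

(1) 3.45 × 9.7 × 0.0308 = 1.03072
(2) 0.0619 × 0.535 × 35.8 = 1.18557
(3) 0.409 × 0.271 × 10.1 = 1.11947
(4) 1.84 × 0.0305 × 20.4 = 1.14485
Highest is cycle (2) at 1.1856 (>1, arbitrage).

1.1856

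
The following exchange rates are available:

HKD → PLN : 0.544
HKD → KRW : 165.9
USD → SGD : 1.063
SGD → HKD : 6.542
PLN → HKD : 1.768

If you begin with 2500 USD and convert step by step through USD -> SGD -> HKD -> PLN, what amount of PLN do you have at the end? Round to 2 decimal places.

2500 USD × 1.063 = 2657.5 SGD
2657.5 SGD × 6.542 = 17385.365 HKD
17385.365 HKD × 0.544 = 9457.63856 PLN

9457.64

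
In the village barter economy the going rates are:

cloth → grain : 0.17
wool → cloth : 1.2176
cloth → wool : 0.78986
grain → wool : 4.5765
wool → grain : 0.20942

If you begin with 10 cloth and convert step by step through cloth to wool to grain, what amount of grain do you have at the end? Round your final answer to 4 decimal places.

10 cloth × 0.78986 = 7.8986 wool
7.8986 wool × 0.20942 = 1.654124812 grain

1.6541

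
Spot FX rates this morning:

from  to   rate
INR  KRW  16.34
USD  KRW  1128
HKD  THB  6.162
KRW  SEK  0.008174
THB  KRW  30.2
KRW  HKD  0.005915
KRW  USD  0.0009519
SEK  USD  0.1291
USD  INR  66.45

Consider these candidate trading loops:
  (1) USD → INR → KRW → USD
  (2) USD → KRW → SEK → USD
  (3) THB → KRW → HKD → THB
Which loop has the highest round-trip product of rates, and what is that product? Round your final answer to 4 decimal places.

(1) 66.45 × 16.34 × 0.0009519 = 1.03357
(2) 1128 × 0.008174 × 0.1291 = 1.19034
(3) 30.2 × 0.005915 × 6.162 = 1.10074
Highest is cycle (2) at 1.1903 (>1, arbitrage).

1.1903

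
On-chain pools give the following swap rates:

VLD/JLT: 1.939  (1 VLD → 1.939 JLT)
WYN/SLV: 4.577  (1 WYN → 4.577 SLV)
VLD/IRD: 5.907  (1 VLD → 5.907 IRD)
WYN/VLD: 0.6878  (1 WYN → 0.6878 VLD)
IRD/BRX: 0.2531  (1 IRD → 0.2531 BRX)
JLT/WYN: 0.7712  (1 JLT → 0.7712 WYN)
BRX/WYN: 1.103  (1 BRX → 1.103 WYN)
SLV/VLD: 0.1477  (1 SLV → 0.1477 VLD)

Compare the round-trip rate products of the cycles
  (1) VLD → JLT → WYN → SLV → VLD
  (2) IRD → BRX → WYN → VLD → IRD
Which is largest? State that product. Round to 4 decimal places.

1.1342

(1) 1.939 × 0.7712 × 4.577 × 0.1477 = 1.01090
(2) 0.2531 × 1.103 × 0.6878 × 5.907 = 1.13422
Highest is cycle (2) at 1.1342 (>1, arbitrage).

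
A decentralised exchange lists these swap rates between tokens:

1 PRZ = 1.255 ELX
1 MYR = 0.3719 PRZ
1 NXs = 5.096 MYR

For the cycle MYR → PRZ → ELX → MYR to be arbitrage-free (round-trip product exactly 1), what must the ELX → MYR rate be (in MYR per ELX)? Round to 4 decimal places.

2.1425

Known legs of the cycle: 0.3719 × 1.255 = 0.4667345
For no arbitrage the full-cycle product must be 1, so the missing rate is 1 / 0.4667345 ≈ 2.142546.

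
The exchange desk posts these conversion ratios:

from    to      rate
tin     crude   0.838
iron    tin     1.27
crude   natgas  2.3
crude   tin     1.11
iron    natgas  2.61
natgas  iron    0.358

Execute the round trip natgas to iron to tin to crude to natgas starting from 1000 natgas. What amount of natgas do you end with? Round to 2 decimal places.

1000 natgas × 0.358 = 358 iron
358 iron × 1.27 = 454.66 tin
454.66 tin × 0.838 = 381.00508 crude
381.00508 crude × 2.3 = 876.311684 natgas

876.31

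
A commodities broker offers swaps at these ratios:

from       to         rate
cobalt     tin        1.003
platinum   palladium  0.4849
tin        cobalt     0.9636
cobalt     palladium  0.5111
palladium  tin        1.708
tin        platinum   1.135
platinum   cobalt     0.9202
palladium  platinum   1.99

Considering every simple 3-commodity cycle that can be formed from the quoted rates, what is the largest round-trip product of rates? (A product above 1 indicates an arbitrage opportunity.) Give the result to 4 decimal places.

1.0476

tin→platinum→cobalt→tin: 1.135 × 0.9202 × 1.003 = 1.04756
tin→platinum→palladium→tin: 1.135 × 0.4849 × 1.708 = 0.94002
palladium→platinum→cobalt→palladium: 1.99 × 0.9202 × 0.5111 = 0.93593
tin→cobalt→palladium→tin: 0.9636 × 0.5111 × 1.708 = 0.84118
Maximum is tin→platinum→cobalt→tin at 1.0476; arbitrage exists.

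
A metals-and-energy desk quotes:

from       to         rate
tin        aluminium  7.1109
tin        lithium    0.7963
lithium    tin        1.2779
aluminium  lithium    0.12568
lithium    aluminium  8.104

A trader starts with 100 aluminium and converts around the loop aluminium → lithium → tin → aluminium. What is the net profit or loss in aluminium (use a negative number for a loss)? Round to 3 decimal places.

14.206

100 aluminium × 0.12568 = 12.568 lithium
12.568 lithium × 1.2779 = 16.0606472 tin
16.0606472 tin × 7.1109 = 114.20565617448 aluminium
Net change: 114.20565617448 − 100 = 14.20565617448 aluminium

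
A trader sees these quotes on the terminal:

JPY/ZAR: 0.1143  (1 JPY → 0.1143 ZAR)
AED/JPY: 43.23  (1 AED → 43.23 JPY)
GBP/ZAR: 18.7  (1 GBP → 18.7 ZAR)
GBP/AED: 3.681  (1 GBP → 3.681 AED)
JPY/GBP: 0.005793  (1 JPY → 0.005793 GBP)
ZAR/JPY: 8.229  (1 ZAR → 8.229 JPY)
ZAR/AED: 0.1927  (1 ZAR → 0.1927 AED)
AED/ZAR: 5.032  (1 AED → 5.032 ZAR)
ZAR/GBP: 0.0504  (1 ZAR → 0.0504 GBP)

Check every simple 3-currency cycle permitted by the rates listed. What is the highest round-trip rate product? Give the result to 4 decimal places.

ZAR→AED→JPY→ZAR: 0.1927 × 43.23 × 0.1143 = 0.95217
ZAR→GBP→AED→ZAR: 0.0504 × 3.681 × 5.032 = 0.93355
GBP→AED→JPY→GBP: 3.681 × 43.23 × 0.005793 = 0.92184
ZAR→JPY→GBP→ZAR: 8.229 × 0.005793 × 18.7 = 0.89144
Maximum is ZAR→AED→JPY→ZAR at 0.9522; no arbitrage — every cycle loses value.

0.9522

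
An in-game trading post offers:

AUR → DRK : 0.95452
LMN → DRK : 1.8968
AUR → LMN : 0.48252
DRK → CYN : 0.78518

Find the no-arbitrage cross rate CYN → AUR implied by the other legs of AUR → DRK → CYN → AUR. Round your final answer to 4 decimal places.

1.3343

Known legs of the cycle: 0.95452 × 0.78518 = 0.7494700136
For no arbitrage the full-cycle product must be 1, so the missing rate is 1 / 0.7494700136 ≈ 1.334276.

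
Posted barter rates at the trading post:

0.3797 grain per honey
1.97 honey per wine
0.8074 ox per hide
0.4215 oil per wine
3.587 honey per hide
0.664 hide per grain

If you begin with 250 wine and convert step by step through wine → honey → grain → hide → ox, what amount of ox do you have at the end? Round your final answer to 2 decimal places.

100.25

250 wine × 1.97 = 492.5 honey
492.5 honey × 0.3797 = 187.00225 grain
187.00225 grain × 0.664 = 124.169494 hide
124.169494 hide × 0.8074 = 100.2544494556 ox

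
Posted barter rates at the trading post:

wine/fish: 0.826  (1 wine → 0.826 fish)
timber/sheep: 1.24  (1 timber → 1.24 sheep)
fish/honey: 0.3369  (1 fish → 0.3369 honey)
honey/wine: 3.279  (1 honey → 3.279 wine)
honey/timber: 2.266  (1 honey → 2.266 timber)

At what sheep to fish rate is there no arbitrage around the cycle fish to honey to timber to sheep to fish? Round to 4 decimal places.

Known legs of the cycle: 0.3369 × 2.266 × 1.24 = 0.946635096
For no arbitrage the full-cycle product must be 1, so the missing rate is 1 / 0.946635096 ≈ 1.056373.

1.0564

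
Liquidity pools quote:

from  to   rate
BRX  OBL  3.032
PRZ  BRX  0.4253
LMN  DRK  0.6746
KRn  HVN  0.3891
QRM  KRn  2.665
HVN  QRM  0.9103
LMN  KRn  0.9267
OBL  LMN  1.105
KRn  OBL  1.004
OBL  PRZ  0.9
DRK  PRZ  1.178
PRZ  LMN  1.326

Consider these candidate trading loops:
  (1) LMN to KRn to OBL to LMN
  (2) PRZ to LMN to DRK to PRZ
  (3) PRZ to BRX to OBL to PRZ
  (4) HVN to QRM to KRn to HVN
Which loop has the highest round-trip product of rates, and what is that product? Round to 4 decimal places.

1.1606

(1) 0.9267 × 1.004 × 1.105 = 1.02810
(2) 1.326 × 0.6746 × 1.178 = 1.05374
(3) 0.4253 × 3.032 × 0.9 = 1.16056
(4) 0.9103 × 2.665 × 0.3891 = 0.94394
Highest is cycle (3) at 1.1606 (>1, arbitrage).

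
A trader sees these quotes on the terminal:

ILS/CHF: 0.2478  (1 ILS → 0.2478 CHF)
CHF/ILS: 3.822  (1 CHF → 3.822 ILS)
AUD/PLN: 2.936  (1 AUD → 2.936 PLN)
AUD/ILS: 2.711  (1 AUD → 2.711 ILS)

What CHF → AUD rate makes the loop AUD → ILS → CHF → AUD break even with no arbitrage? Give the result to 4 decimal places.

Known legs of the cycle: 2.711 × 0.2478 = 0.6717858
For no arbitrage the full-cycle product must be 1, so the missing rate is 1 / 0.6717858 ≈ 1.488570.

1.4886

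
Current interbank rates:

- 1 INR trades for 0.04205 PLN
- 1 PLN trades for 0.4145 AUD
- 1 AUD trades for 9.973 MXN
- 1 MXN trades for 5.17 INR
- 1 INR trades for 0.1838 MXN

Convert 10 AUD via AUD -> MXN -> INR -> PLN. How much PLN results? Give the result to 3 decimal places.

10 AUD × 9.973 = 99.73 MXN
99.73 MXN × 5.17 = 515.6041 INR
515.6041 INR × 0.04205 = 21.681152405 PLN

21.681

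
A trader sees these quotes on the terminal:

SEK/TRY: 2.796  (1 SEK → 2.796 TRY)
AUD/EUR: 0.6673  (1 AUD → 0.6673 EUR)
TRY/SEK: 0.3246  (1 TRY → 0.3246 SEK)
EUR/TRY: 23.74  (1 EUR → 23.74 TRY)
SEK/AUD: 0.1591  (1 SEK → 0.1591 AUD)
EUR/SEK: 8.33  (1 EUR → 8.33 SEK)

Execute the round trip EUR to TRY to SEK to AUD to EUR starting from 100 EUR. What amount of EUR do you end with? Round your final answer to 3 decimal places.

100 EUR × 23.74 = 2374 TRY
2374 TRY × 0.3246 = 770.6004 SEK
770.6004 SEK × 0.1591 = 122.60252364 AUD
122.60252364 AUD × 0.6673 = 81.812664024972 EUR

81.813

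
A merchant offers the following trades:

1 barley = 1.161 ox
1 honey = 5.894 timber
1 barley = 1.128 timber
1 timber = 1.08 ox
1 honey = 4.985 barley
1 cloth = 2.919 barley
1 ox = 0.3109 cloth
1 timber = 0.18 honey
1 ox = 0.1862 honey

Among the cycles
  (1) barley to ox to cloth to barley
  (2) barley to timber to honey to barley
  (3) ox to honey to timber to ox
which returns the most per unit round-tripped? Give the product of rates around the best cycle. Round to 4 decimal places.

1.1853

(1) 1.161 × 0.3109 × 2.919 = 1.05363
(2) 1.128 × 0.18 × 4.985 = 1.01215
(3) 0.1862 × 5.894 × 1.08 = 1.18526
Highest is cycle (3) at 1.1853 (>1, arbitrage).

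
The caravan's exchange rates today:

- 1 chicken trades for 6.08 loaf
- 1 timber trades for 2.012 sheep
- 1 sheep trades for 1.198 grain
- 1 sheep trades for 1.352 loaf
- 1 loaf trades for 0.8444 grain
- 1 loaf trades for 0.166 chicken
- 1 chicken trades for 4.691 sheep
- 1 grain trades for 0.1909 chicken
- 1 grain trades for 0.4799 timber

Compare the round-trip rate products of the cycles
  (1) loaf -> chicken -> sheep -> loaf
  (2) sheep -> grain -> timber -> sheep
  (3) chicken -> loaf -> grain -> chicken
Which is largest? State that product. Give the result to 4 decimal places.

(1) 0.166 × 4.691 × 1.352 = 1.05281
(2) 1.198 × 0.4799 × 2.012 = 1.15674
(3) 6.08 × 0.8444 × 0.1909 = 0.98007
Highest is cycle (2) at 1.1567 (>1, arbitrage).

1.1567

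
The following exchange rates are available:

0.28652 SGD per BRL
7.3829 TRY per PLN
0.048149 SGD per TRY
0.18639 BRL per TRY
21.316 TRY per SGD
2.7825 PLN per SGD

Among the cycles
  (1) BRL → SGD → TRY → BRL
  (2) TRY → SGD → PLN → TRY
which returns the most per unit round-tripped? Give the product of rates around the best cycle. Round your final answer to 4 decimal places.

1.1384

(1) 0.28652 × 21.316 × 0.18639 = 1.13837
(2) 0.048149 × 2.7825 × 7.3829 = 0.98912
Highest is cycle (1) at 1.1384 (>1, arbitrage).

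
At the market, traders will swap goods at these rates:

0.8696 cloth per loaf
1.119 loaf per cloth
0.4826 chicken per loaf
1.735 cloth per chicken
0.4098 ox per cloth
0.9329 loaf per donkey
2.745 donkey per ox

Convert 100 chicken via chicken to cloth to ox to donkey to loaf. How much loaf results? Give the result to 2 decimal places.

100 chicken × 1.735 = 173.5 cloth
173.5 cloth × 0.4098 = 71.1003 ox
71.1003 ox × 2.745 = 195.1703235 donkey
195.1703235 donkey × 0.9329 = 182.07439479315 loaf

182.07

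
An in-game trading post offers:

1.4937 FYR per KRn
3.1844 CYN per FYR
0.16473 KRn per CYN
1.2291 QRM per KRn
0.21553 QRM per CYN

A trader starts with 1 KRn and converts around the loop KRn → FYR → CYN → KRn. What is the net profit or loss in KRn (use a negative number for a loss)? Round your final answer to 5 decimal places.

-0.21646

1 KRn × 1.4937 = 1.4937 FYR
1.4937 FYR × 3.1844 = 4.75653828 CYN
4.75653828 CYN × 0.16473 = 0.7835445508644 KRn
Net change: 0.7835445508644 − 1 = -0.2164554491356 KRn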